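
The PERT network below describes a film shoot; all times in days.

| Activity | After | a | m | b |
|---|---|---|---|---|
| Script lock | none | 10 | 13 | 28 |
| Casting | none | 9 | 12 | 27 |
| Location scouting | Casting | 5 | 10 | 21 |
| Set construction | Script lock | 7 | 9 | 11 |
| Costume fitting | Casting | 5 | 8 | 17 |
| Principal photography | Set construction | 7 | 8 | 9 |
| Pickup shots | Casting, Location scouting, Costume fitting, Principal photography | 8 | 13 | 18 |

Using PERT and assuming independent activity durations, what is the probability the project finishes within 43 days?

te_Script lock = (10 + 4·13 + 28)/6 = 90/6 = 15; σ²_Script lock = ((28−10)/6)² = 9.000
te_Casting = (9 + 4·12 + 27)/6 = 84/6 = 14; σ²_Casting = ((27−9)/6)² = 9.000
te_Location scouting = (5 + 4·10 + 21)/6 = 66/6 = 11; σ²_Location scouting = ((21−5)/6)² = 7.111
te_Set construction = (7 + 4·9 + 11)/6 = 54/6 = 9; σ²_Set construction = ((11−7)/6)² = 0.444
te_Costume fitting = (5 + 4·8 + 17)/6 = 54/6 = 9; σ²_Costume fitting = ((17−5)/6)² = 4.000
te_Principal photography = (7 + 4·8 + 9)/6 = 48/6 = 8; σ²_Principal photography = ((9−7)/6)² = 0.111
te_Pickup shots = (8 + 4·13 + 18)/6 = 78/6 = 13; σ²_Pickup shots = ((18−8)/6)² = 2.778

Forward pass:
ES_Script lock = 0; EF_Script lock = 15
ES_Casting = 0; EF_Casting = 14
ES_Location scouting = 14; EF_Location scouting = 14+11 = 25
ES_Set construction = 15; EF_Set construction = 15+9 = 24
ES_Costume fitting = 14; EF_Costume fitting = 14+9 = 23
ES_Principal photography = 24; EF_Principal photography = 24+8 = 32
ES_Pickup shots = max(EF_Casting=14, EF_Location scouting=25, EF_Costume fitting=23, EF_Principal photography=32) = 32; EF_Pickup shots = 32+13 = 45
Expected project duration μ = 45 days. Critical path: Script lock → Set construction → Principal photography → Pickup shots.

Variance along critical path = 9.000 + 0.444 + 0.111 + 2.778 = 12.333; σ = √12.333 = 3.512 days.
Z = (43 − 45) / 3.512 = -0.569
P(T ≤ 43) = Φ(-0.569) ≈ 0.285

0.285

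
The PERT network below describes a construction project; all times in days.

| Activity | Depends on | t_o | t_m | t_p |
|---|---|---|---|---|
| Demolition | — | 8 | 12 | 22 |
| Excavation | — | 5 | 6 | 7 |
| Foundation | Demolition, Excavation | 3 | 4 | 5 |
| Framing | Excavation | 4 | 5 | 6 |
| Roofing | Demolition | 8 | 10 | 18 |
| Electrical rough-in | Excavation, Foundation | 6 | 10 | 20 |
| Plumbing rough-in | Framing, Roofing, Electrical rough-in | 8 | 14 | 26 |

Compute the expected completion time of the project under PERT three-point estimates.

43 days

te_Demolition = (8 + 4·12 + 22)/6 = 78/6 = 13
te_Excavation = (5 + 4·6 + 7)/6 = 36/6 = 6
te_Foundation = (3 + 4·4 + 5)/6 = 24/6 = 4
te_Framing = (4 + 4·5 + 6)/6 = 30/6 = 5
te_Roofing = (8 + 4·10 + 18)/6 = 66/6 = 11
te_Electrical rough-in = (6 + 4·10 + 20)/6 = 66/6 = 11
te_Plumbing rough-in = (8 + 4·14 + 26)/6 = 90/6 = 15

Forward pass:
ES_Demolition = 0; EF_Demolition = 13
ES_Excavation = 0; EF_Excavation = 6
ES_Foundation = max(EF_Demolition=13, EF_Excavation=6) = 13; EF_Foundation = 13+4 = 17
ES_Framing = 6; EF_Framing = 6+5 = 11
ES_Roofing = 13; EF_Roofing = 13+11 = 24
ES_Electrical rough-in = max(EF_Excavation=6, EF_Foundation=17) = 17; EF_Electrical rough-in = 17+11 = 28
ES_Plumbing rough-in = max(EF_Framing=11, EF_Roofing=24, EF_Electrical rough-in=28) = 28; EF_Plumbing rough-in = 28+15 = 43
Expected project duration μ = 43 days. Critical path: Demolition → Foundation → Electrical rough-in → Plumbing rough-in.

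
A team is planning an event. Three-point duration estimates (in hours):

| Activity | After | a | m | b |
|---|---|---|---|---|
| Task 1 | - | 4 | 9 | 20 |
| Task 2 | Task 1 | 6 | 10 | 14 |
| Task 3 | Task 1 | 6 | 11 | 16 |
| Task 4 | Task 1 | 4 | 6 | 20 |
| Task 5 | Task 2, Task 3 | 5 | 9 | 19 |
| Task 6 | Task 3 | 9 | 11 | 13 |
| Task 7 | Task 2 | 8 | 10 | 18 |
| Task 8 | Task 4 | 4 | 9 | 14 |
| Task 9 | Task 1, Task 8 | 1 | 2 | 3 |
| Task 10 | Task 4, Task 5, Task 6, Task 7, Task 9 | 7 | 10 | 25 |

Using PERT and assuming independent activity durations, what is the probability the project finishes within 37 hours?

0.056

te_Task 1 = (4 + 4·9 + 20)/6 = 60/6 = 10; σ²_Task 1 = ((20−4)/6)² = 7.111
te_Task 2 = (6 + 4·10 + 14)/6 = 60/6 = 10; σ²_Task 2 = ((14−6)/6)² = 1.778
te_Task 3 = (6 + 4·11 + 16)/6 = 66/6 = 11; σ²_Task 3 = ((16−6)/6)² = 2.778
te_Task 4 = (4 + 4·6 + 20)/6 = 48/6 = 8; σ²_Task 4 = ((20−4)/6)² = 7.111
te_Task 5 = (5 + 4·9 + 19)/6 = 60/6 = 10; σ²_Task 5 = ((19−5)/6)² = 5.444
te_Task 6 = (9 + 4·11 + 13)/6 = 66/6 = 11; σ²_Task 6 = ((13−9)/6)² = 0.444
te_Task 7 = (8 + 4·10 + 18)/6 = 66/6 = 11; σ²_Task 7 = ((18−8)/6)² = 2.778
te_Task 8 = (4 + 4·9 + 14)/6 = 54/6 = 9; σ²_Task 8 = ((14−4)/6)² = 2.778
te_Task 9 = (1 + 4·2 + 3)/6 = 12/6 = 2; σ²_Task 9 = ((3−1)/6)² = 0.111
te_Task 10 = (7 + 4·10 + 25)/6 = 72/6 = 12; σ²_Task 10 = ((25−7)/6)² = 9.000

Forward pass:
ES_Task 1 = 0; EF_Task 1 = 10
ES_Task 2 = 10; EF_Task 2 = 10+10 = 20
ES_Task 3 = 10; EF_Task 3 = 10+11 = 21
ES_Task 4 = 10; EF_Task 4 = 10+8 = 18
ES_Task 5 = max(EF_Task 2=20, EF_Task 3=21) = 21; EF_Task 5 = 21+10 = 31
ES_Task 6 = 21; EF_Task 6 = 21+11 = 32
ES_Task 7 = 20; EF_Task 7 = 20+11 = 31
ES_Task 8 = 18; EF_Task 8 = 18+9 = 27
ES_Task 9 = max(EF_Task 1=10, EF_Task 8=27) = 27; EF_Task 9 = 27+2 = 29
ES_Task 10 = max(EF_Task 4=18, EF_Task 5=31, EF_Task 6=32, EF_Task 7=31, EF_Task 9=29) = 32; EF_Task 10 = 32+12 = 44
Expected project duration μ = 44 hours. Critical path: Task 1 → Task 3 → Task 6 → Task 10.

Variance along critical path = 7.111 + 2.778 + 0.444 + 9.000 = 19.333; σ = √19.333 = 4.397 hours.
Z = (37 − 44) / 4.397 = -1.592
P(T ≤ 37) = Φ(-1.592) ≈ 0.056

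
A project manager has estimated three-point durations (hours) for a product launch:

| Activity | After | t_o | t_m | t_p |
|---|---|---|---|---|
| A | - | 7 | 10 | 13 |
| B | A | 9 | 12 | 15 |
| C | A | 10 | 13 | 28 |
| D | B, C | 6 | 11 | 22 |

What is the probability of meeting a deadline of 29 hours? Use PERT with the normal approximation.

0.027

te_A = (7 + 4·10 + 13)/6 = 60/6 = 10; σ²_A = ((13−7)/6)² = 1.000
te_B = (9 + 4·12 + 15)/6 = 72/6 = 12; σ²_B = ((15−9)/6)² = 1.000
te_C = (10 + 4·13 + 28)/6 = 90/6 = 15; σ²_C = ((28−10)/6)² = 9.000
te_D = (6 + 4·11 + 22)/6 = 72/6 = 12; σ²_D = ((22−6)/6)² = 7.111

Forward pass:
ES_A = 0; EF_A = 10
ES_B = 10; EF_B = 10+12 = 22
ES_C = 10; EF_C = 10+15 = 25
ES_D = max(EF_B=22, EF_C=25) = 25; EF_D = 25+12 = 37
Expected project duration μ = 37 hours. Critical path: A → C → D.

Variance along critical path = 1.000 + 9.000 + 7.111 = 17.111; σ = √17.111 = 4.137 hours.
Z = (29 − 37) / 4.137 = -1.934
P(T ≤ 29) = Φ(-1.934) ≈ 0.027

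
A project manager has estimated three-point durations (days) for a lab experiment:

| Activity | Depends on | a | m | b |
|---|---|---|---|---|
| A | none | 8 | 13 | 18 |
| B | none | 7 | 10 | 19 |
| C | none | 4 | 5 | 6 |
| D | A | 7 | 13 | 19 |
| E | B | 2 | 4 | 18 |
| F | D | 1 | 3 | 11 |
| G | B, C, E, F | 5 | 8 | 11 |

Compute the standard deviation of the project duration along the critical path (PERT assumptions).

3.25 days

te_A = (8 + 4·13 + 18)/6 = 78/6 = 13; σ²_A = ((18−8)/6)² = 2.778
te_B = (7 + 4·10 + 19)/6 = 66/6 = 11; σ²_B = ((19−7)/6)² = 4.000
te_C = (4 + 4·5 + 6)/6 = 30/6 = 5; σ²_C = ((6−4)/6)² = 0.111
te_D = (7 + 4·13 + 19)/6 = 78/6 = 13; σ²_D = ((19−7)/6)² = 4.000
te_E = (2 + 4·4 + 18)/6 = 36/6 = 6; σ²_E = ((18−2)/6)² = 7.111
te_F = (1 + 4·3 + 11)/6 = 24/6 = 4; σ²_F = ((11−1)/6)² = 2.778
te_G = (5 + 4·8 + 11)/6 = 48/6 = 8; σ²_G = ((11−5)/6)² = 1.000

Forward pass:
ES_A = 0; EF_A = 13
ES_B = 0; EF_B = 11
ES_C = 0; EF_C = 5
ES_D = 13; EF_D = 13+13 = 26
ES_E = 11; EF_E = 11+6 = 17
ES_F = 26; EF_F = 26+4 = 30
ES_G = max(EF_B=11, EF_C=5, EF_E=17, EF_F=30) = 30; EF_G = 30+8 = 38
Expected project duration μ = 38 days. Critical path: A → D → F → G.

Variance along critical path = 2.778 + 4.000 + 2.778 + 1.000 = 10.556
σ = √10.556 = 3.249 days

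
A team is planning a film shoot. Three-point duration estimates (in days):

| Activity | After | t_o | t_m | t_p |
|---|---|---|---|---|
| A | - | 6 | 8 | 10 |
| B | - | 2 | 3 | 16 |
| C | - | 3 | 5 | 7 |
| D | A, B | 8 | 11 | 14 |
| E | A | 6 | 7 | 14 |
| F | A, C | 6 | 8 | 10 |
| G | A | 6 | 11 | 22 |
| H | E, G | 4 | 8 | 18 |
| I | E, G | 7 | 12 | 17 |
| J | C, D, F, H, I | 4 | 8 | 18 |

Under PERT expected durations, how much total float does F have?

te_A = (6 + 4·8 + 10)/6 = 48/6 = 8
te_B = (2 + 4·3 + 16)/6 = 30/6 = 5
te_C = (3 + 4·5 + 7)/6 = 30/6 = 5
te_D = (8 + 4·11 + 14)/6 = 66/6 = 11
te_E = (6 + 4·7 + 14)/6 = 48/6 = 8
te_F = (6 + 4·8 + 10)/6 = 48/6 = 8
te_G = (6 + 4·11 + 22)/6 = 72/6 = 12
te_H = (4 + 4·8 + 18)/6 = 54/6 = 9
te_I = (7 + 4·12 + 17)/6 = 72/6 = 12
te_J = (4 + 4·8 + 18)/6 = 54/6 = 9

Forward pass:
ES_A = 0; EF_A = 8
ES_B = 0; EF_B = 5
ES_C = 0; EF_C = 5
ES_D = max(EF_A=8, EF_B=5) = 8; EF_D = 8+11 = 19
ES_E = 8; EF_E = 8+8 = 16
ES_F = max(EF_A=8, EF_C=5) = 8; EF_F = 8+8 = 16
ES_G = 8; EF_G = 8+12 = 20
ES_H = max(EF_E=16, EF_G=20) = 20; EF_H = 20+9 = 29
ES_I = max(EF_E=16, EF_G=20) = 20; EF_I = 20+12 = 32
ES_J = max(EF_C=5, EF_D=19, EF_F=16, EF_H=29, EF_I=32) = 32; EF_J = 32+9 = 41
Expected project duration μ = 41 days. Critical path: A → G → I → J.

Backward pass:
LF_J = 41; LS_J = 41−9 = 32
LF_I = LS_J = 32; LS_I = 32−12 = 20
LF_H = LS_J = 32; LS_H = 32−9 = 23
LF_G = min(LS_H=23, LS_I=20) = 20; LS_G = 20−12 = 8
LF_F = LS_J = 32; LS_F = 32−8 = 24
LF_E = min(LS_H=23, LS_I=20) = 20; LS_E = 20−8 = 12
LF_D = LS_J = 32; LS_D = 32−11 = 21
LF_C = min(LS_F=24, LS_J=32) = 24; LS_C = 24−5 = 19
LF_B = LS_D = 21; LS_B = 21−5 = 16
LF_A = min(LS_D=21, LS_E=12, LS_F=24, LS_G=8) = 8; LS_A = 8−8 = 0
Slack_F = LS_F − ES_F = 24 − 8 = 16

16 days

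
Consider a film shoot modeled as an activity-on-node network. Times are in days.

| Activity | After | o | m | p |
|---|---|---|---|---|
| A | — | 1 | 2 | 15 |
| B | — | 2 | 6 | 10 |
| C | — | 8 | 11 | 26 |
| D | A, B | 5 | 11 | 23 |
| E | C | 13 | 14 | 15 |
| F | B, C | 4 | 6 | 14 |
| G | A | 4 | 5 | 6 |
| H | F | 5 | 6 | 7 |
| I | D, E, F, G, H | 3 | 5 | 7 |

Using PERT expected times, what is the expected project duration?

32 days

te_A = (1 + 4·2 + 15)/6 = 24/6 = 4
te_B = (2 + 4·6 + 10)/6 = 36/6 = 6
te_C = (8 + 4·11 + 26)/6 = 78/6 = 13
te_D = (5 + 4·11 + 23)/6 = 72/6 = 12
te_E = (13 + 4·14 + 15)/6 = 84/6 = 14
te_F = (4 + 4·6 + 14)/6 = 42/6 = 7
te_G = (4 + 4·5 + 6)/6 = 30/6 = 5
te_H = (5 + 4·6 + 7)/6 = 36/6 = 6
te_I = (3 + 4·5 + 7)/6 = 30/6 = 5

Forward pass:
ES_A = 0; EF_A = 4
ES_B = 0; EF_B = 6
ES_C = 0; EF_C = 13
ES_D = max(EF_A=4, EF_B=6) = 6; EF_D = 6+12 = 18
ES_E = 13; EF_E = 13+14 = 27
ES_F = max(EF_B=6, EF_C=13) = 13; EF_F = 13+7 = 20
ES_G = 4; EF_G = 4+5 = 9
ES_H = 20; EF_H = 20+6 = 26
ES_I = max(EF_D=18, EF_E=27, EF_F=20, EF_G=9, EF_H=26) = 27; EF_I = 27+5 = 32
Expected project duration μ = 32 days. Critical path: C → E → I.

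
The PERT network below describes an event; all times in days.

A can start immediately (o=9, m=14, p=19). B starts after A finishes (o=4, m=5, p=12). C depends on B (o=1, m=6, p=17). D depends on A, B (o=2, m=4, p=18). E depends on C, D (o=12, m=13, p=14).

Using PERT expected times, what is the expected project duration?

te_A = (9 + 4·14 + 19)/6 = 84/6 = 14
te_B = (4 + 4·5 + 12)/6 = 36/6 = 6
te_C = (1 + 4·6 + 17)/6 = 42/6 = 7
te_D = (2 + 4·4 + 18)/6 = 36/6 = 6
te_E = (12 + 4·13 + 14)/6 = 78/6 = 13

Forward pass:
ES_A = 0; EF_A = 14
ES_B = 14; EF_B = 14+6 = 20
ES_C = 20; EF_C = 20+7 = 27
ES_D = max(EF_A=14, EF_B=20) = 20; EF_D = 20+6 = 26
ES_E = max(EF_C=27, EF_D=26) = 27; EF_E = 27+13 = 40
Expected project duration μ = 40 days. Critical path: A → B → C → E.

40 days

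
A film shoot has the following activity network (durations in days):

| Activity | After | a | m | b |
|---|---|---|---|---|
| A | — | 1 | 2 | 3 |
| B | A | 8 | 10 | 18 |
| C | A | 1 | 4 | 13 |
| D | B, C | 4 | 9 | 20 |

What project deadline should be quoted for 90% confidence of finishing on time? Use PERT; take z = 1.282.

27.1 days

te_A = (1 + 4·2 + 3)/6 = 12/6 = 2; σ²_A = ((3−1)/6)² = 0.111
te_B = (8 + 4·10 + 18)/6 = 66/6 = 11; σ²_B = ((18−8)/6)² = 2.778
te_C = (1 + 4·4 + 13)/6 = 30/6 = 5; σ²_C = ((13−1)/6)² = 4.000
te_D = (4 + 4·9 + 20)/6 = 60/6 = 10; σ²_D = ((20−4)/6)² = 7.111

Forward pass:
ES_A = 0; EF_A = 2
ES_B = 2; EF_B = 2+11 = 13
ES_C = 2; EF_C = 2+5 = 7
ES_D = max(EF_B=13, EF_C=7) = 13; EF_D = 13+10 = 23
Expected project duration μ = 23 days. Critical path: A → B → D.

Variance along critical path = 0.111 + 2.778 + 7.111 = 10.000; σ = 3.162 days.
D = μ + z·σ = 23 + 1.282·3.162 = 27.1 days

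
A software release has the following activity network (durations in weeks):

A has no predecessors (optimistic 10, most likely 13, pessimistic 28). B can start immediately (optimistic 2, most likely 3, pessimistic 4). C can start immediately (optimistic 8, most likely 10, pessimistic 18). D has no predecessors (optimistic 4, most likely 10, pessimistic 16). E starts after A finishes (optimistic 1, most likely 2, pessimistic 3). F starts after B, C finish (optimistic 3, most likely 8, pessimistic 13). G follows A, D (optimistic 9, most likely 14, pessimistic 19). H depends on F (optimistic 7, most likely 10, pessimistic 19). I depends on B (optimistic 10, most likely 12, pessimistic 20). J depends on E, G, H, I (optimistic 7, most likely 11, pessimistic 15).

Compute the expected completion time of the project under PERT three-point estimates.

41 weeks

te_A = (10 + 4·13 + 28)/6 = 90/6 = 15
te_B = (2 + 4·3 + 4)/6 = 18/6 = 3
te_C = (8 + 4·10 + 18)/6 = 66/6 = 11
te_D = (4 + 4·10 + 16)/6 = 60/6 = 10
te_E = (1 + 4·2 + 3)/6 = 12/6 = 2
te_F = (3 + 4·8 + 13)/6 = 48/6 = 8
te_G = (9 + 4·14 + 19)/6 = 84/6 = 14
te_H = (7 + 4·10 + 19)/6 = 66/6 = 11
te_I = (10 + 4·12 + 20)/6 = 78/6 = 13
te_J = (7 + 4·11 + 15)/6 = 66/6 = 11

Forward pass:
ES_A = 0; EF_A = 15
ES_B = 0; EF_B = 3
ES_C = 0; EF_C = 11
ES_D = 0; EF_D = 10
ES_E = 15; EF_E = 15+2 = 17
ES_F = max(EF_B=3, EF_C=11) = 11; EF_F = 11+8 = 19
ES_G = max(EF_A=15, EF_D=10) = 15; EF_G = 15+14 = 29
ES_H = 19; EF_H = 19+11 = 30
ES_I = 3; EF_I = 3+13 = 16
ES_J = max(EF_E=17, EF_G=29, EF_H=30, EF_I=16) = 30; EF_J = 30+11 = 41
Expected project duration μ = 41 weeks. Critical path: C → F → H → J.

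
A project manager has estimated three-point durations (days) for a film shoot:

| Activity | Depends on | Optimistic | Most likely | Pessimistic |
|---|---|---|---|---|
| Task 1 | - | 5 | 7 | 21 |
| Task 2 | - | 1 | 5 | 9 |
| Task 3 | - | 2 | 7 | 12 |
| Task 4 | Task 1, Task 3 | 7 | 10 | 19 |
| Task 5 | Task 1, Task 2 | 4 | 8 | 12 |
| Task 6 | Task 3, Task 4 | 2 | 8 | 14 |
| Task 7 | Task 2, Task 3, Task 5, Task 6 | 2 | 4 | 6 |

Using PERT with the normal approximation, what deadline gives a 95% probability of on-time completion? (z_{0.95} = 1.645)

38.5 days

te_Task 1 = (5 + 4·7 + 21)/6 = 54/6 = 9; σ²_Task 1 = ((21−5)/6)² = 7.111
te_Task 2 = (1 + 4·5 + 9)/6 = 30/6 = 5; σ²_Task 2 = ((9−1)/6)² = 1.778
te_Task 3 = (2 + 4·7 + 12)/6 = 42/6 = 7; σ²_Task 3 = ((12−2)/6)² = 2.778
te_Task 4 = (7 + 4·10 + 19)/6 = 66/6 = 11; σ²_Task 4 = ((19−7)/6)² = 4.000
te_Task 5 = (4 + 4·8 + 12)/6 = 48/6 = 8; σ²_Task 5 = ((12−4)/6)² = 1.778
te_Task 6 = (2 + 4·8 + 14)/6 = 48/6 = 8; σ²_Task 6 = ((14−2)/6)² = 4.000
te_Task 7 = (2 + 4·4 + 6)/6 = 24/6 = 4; σ²_Task 7 = ((6−2)/6)² = 0.444

Forward pass:
ES_Task 1 = 0; EF_Task 1 = 9
ES_Task 2 = 0; EF_Task 2 = 5
ES_Task 3 = 0; EF_Task 3 = 7
ES_Task 4 = max(EF_Task 1=9, EF_Task 3=7) = 9; EF_Task 4 = 9+11 = 20
ES_Task 5 = max(EF_Task 1=9, EF_Task 2=5) = 9; EF_Task 5 = 9+8 = 17
ES_Task 6 = max(EF_Task 3=7, EF_Task 4=20) = 20; EF_Task 6 = 20+8 = 28
ES_Task 7 = max(EF_Task 2=5, EF_Task 3=7, EF_Task 5=17, EF_Task 6=28) = 28; EF_Task 7 = 28+4 = 32
Expected project duration μ = 32 days. Critical path: Task 1 → Task 4 → Task 6 → Task 7.

Variance along critical path = 7.111 + 4.000 + 4.000 + 0.444 = 15.556; σ = 3.944 days.
D = μ + z·σ = 32 + 1.645·3.944 = 38.5 days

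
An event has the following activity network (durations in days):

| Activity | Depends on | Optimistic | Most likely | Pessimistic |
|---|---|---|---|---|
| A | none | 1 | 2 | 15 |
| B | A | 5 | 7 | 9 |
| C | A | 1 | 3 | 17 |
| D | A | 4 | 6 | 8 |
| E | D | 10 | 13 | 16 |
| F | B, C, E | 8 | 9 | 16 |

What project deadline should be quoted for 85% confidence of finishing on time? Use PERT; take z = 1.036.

36.0 days

te_A = (1 + 4·2 + 15)/6 = 24/6 = 4; σ²_A = ((15−1)/6)² = 5.444
te_B = (5 + 4·7 + 9)/6 = 42/6 = 7; σ²_B = ((9−5)/6)² = 0.444
te_C = (1 + 4·3 + 17)/6 = 30/6 = 5; σ²_C = ((17−1)/6)² = 7.111
te_D = (4 + 4·6 + 8)/6 = 36/6 = 6; σ²_D = ((8−4)/6)² = 0.444
te_E = (10 + 4·13 + 16)/6 = 78/6 = 13; σ²_E = ((16−10)/6)² = 1.000
te_F = (8 + 4·9 + 16)/6 = 60/6 = 10; σ²_F = ((16−8)/6)² = 1.778

Forward pass:
ES_A = 0; EF_A = 4
ES_B = 4; EF_B = 4+7 = 11
ES_C = 4; EF_C = 4+5 = 9
ES_D = 4; EF_D = 4+6 = 10
ES_E = 10; EF_E = 10+13 = 23
ES_F = max(EF_B=11, EF_C=9, EF_E=23) = 23; EF_F = 23+10 = 33
Expected project duration μ = 33 days. Critical path: A → D → E → F.

Variance along critical path = 5.444 + 0.444 + 1.000 + 1.778 = 8.667; σ = 2.944 days.
D = μ + z·σ = 33 + 1.036·2.944 = 36.0 days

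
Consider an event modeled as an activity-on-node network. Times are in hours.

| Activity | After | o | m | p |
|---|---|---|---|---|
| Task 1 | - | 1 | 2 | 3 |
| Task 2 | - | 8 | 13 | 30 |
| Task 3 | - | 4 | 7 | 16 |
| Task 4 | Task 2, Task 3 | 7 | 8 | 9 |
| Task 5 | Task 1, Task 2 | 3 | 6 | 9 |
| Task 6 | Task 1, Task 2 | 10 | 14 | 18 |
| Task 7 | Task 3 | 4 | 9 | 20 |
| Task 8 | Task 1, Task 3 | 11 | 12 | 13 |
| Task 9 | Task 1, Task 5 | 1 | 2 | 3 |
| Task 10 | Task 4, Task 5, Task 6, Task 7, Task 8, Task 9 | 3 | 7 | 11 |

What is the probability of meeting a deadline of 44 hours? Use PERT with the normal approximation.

0.974

te_Task 1 = (1 + 4·2 + 3)/6 = 12/6 = 2; σ²_Task 1 = ((3−1)/6)² = 0.111
te_Task 2 = (8 + 4·13 + 30)/6 = 90/6 = 15; σ²_Task 2 = ((30−8)/6)² = 13.444
te_Task 3 = (4 + 4·7 + 16)/6 = 48/6 = 8; σ²_Task 3 = ((16−4)/6)² = 4.000
te_Task 4 = (7 + 4·8 + 9)/6 = 48/6 = 8; σ²_Task 4 = ((9−7)/6)² = 0.111
te_Task 5 = (3 + 4·6 + 9)/6 = 36/6 = 6; σ²_Task 5 = ((9−3)/6)² = 1.000
te_Task 6 = (10 + 4·14 + 18)/6 = 84/6 = 14; σ²_Task 6 = ((18−10)/6)² = 1.778
te_Task 7 = (4 + 4·9 + 20)/6 = 60/6 = 10; σ²_Task 7 = ((20−4)/6)² = 7.111
te_Task 8 = (11 + 4·12 + 13)/6 = 72/6 = 12; σ²_Task 8 = ((13−11)/6)² = 0.111
te_Task 9 = (1 + 4·2 + 3)/6 = 12/6 = 2; σ²_Task 9 = ((3−1)/6)² = 0.111
te_Task 10 = (3 + 4·7 + 11)/6 = 42/6 = 7; σ²_Task 10 = ((11−3)/6)² = 1.778

Forward pass:
ES_Task 1 = 0; EF_Task 1 = 2
ES_Task 2 = 0; EF_Task 2 = 15
ES_Task 3 = 0; EF_Task 3 = 8
ES_Task 4 = max(EF_Task 2=15, EF_Task 3=8) = 15; EF_Task 4 = 15+8 = 23
ES_Task 5 = max(EF_Task 1=2, EF_Task 2=15) = 15; EF_Task 5 = 15+6 = 21
ES_Task 6 = max(EF_Task 1=2, EF_Task 2=15) = 15; EF_Task 6 = 15+14 = 29
ES_Task 7 = 8; EF_Task 7 = 8+10 = 18
ES_Task 8 = max(EF_Task 1=2, EF_Task 3=8) = 8; EF_Task 8 = 8+12 = 20
ES_Task 9 = max(EF_Task 1=2, EF_Task 5=21) = 21; EF_Task 9 = 21+2 = 23
ES_Task 10 = max(EF_Task 4=23, EF_Task 5=21, EF_Task 6=29, EF_Task 7=18, EF_Task 8=20, EF_Task 9=23) = 29; EF_Task 10 = 29+7 = 36
Expected project duration μ = 36 hours. Critical path: Task 2 → Task 6 → Task 10.

Variance along critical path = 13.444 + 1.778 + 1.778 = 17.000; σ = √17.000 = 4.123 hours.
Z = (44 − 36) / 4.123 = 1.940
P(T ≤ 44) = Φ(1.940) ≈ 0.974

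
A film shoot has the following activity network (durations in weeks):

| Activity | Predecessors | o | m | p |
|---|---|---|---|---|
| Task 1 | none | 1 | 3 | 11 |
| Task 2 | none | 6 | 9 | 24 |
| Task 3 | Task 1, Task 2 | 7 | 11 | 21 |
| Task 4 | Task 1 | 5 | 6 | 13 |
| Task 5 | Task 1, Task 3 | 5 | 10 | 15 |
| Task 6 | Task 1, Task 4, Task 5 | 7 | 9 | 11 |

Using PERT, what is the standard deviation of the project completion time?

te_Task 1 = (1 + 4·3 + 11)/6 = 24/6 = 4; σ²_Task 1 = ((11−1)/6)² = 2.778
te_Task 2 = (6 + 4·9 + 24)/6 = 66/6 = 11; σ²_Task 2 = ((24−6)/6)² = 9.000
te_Task 3 = (7 + 4·11 + 21)/6 = 72/6 = 12; σ²_Task 3 = ((21−7)/6)² = 5.444
te_Task 4 = (5 + 4·6 + 13)/6 = 42/6 = 7; σ²_Task 4 = ((13−5)/6)² = 1.778
te_Task 5 = (5 + 4·10 + 15)/6 = 60/6 = 10; σ²_Task 5 = ((15−5)/6)² = 2.778
te_Task 6 = (7 + 4·9 + 11)/6 = 54/6 = 9; σ²_Task 6 = ((11−7)/6)² = 0.444

Forward pass:
ES_Task 1 = 0; EF_Task 1 = 4
ES_Task 2 = 0; EF_Task 2 = 11
ES_Task 3 = max(EF_Task 1=4, EF_Task 2=11) = 11; EF_Task 3 = 11+12 = 23
ES_Task 4 = 4; EF_Task 4 = 4+7 = 11
ES_Task 5 = max(EF_Task 1=4, EF_Task 3=23) = 23; EF_Task 5 = 23+10 = 33
ES_Task 6 = max(EF_Task 1=4, EF_Task 4=11, EF_Task 5=33) = 33; EF_Task 6 = 33+9 = 42
Expected project duration μ = 42 weeks. Critical path: Task 2 → Task 3 → Task 5 → Task 6.

Variance along critical path = 9.000 + 5.444 + 2.778 + 0.444 = 17.667
σ = √17.667 = 4.203 weeks

4.20 weeks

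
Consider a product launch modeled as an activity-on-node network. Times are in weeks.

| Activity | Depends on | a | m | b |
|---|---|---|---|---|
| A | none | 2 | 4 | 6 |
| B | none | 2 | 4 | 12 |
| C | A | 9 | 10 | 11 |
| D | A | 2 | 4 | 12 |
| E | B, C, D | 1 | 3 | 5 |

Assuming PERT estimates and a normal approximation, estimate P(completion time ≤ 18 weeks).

te_A = (2 + 4·4 + 6)/6 = 24/6 = 4; σ²_A = ((6−2)/6)² = 0.444
te_B = (2 + 4·4 + 12)/6 = 30/6 = 5; σ²_B = ((12−2)/6)² = 2.778
te_C = (9 + 4·10 + 11)/6 = 60/6 = 10; σ²_C = ((11−9)/6)² = 0.111
te_D = (2 + 4·4 + 12)/6 = 30/6 = 5; σ²_D = ((12−2)/6)² = 2.778
te_E = (1 + 4·3 + 5)/6 = 18/6 = 3; σ²_E = ((5−1)/6)² = 0.444

Forward pass:
ES_A = 0; EF_A = 4
ES_B = 0; EF_B = 5
ES_C = 4; EF_C = 4+10 = 14
ES_D = 4; EF_D = 4+5 = 9
ES_E = max(EF_B=5, EF_C=14, EF_D=9) = 14; EF_E = 14+3 = 17
Expected project duration μ = 17 weeks. Critical path: A → C → E.

Variance along critical path = 0.444 + 0.111 + 0.444 = 1.000; σ = √1.000 = 1.000 weeks.
Z = (18 − 17) / 1.000 = 1.000
P(T ≤ 18) = Φ(1.000) ≈ 0.841

0.841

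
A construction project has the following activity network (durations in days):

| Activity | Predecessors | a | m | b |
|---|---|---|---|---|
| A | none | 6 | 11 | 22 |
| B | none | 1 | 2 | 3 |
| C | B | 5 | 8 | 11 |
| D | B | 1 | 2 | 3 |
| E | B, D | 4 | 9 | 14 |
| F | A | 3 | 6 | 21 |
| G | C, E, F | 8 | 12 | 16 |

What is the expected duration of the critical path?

te_A = (6 + 4·11 + 22)/6 = 72/6 = 12
te_B = (1 + 4·2 + 3)/6 = 12/6 = 2
te_C = (5 + 4·8 + 11)/6 = 48/6 = 8
te_D = (1 + 4·2 + 3)/6 = 12/6 = 2
te_E = (4 + 4·9 + 14)/6 = 54/6 = 9
te_F = (3 + 4·6 + 21)/6 = 48/6 = 8
te_G = (8 + 4·12 + 16)/6 = 72/6 = 12

Forward pass:
ES_A = 0; EF_A = 12
ES_B = 0; EF_B = 2
ES_C = 2; EF_C = 2+8 = 10
ES_D = 2; EF_D = 2+2 = 4
ES_E = max(EF_B=2, EF_D=4) = 4; EF_E = 4+9 = 13
ES_F = 12; EF_F = 12+8 = 20
ES_G = max(EF_C=10, EF_E=13, EF_F=20) = 20; EF_G = 20+12 = 32
Expected project duration μ = 32 days. Critical path: A → F → G.

32 days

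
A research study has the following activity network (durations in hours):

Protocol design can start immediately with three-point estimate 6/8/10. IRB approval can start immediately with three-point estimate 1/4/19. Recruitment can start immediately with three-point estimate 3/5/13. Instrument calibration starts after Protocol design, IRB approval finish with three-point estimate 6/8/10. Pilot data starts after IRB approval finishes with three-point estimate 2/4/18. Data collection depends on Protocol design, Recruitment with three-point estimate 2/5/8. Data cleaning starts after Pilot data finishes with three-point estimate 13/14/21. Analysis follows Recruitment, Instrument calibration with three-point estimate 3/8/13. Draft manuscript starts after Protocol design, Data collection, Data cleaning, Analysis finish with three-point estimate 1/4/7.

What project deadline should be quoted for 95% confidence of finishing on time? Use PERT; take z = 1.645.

te_Protocol design = (6 + 4·8 + 10)/6 = 48/6 = 8; σ²_Protocol design = ((10−6)/6)² = 0.444
te_IRB approval = (1 + 4·4 + 19)/6 = 36/6 = 6; σ²_IRB approval = ((19−1)/6)² = 9.000
te_Recruitment = (3 + 4·5 + 13)/6 = 36/6 = 6; σ²_Recruitment = ((13−3)/6)² = 2.778
te_Instrument calibration = (6 + 4·8 + 10)/6 = 48/6 = 8; σ²_Instrument calibration = ((10−6)/6)² = 0.444
te_Pilot data = (2 + 4·4 + 18)/6 = 36/6 = 6; σ²_Pilot data = ((18−2)/6)² = 7.111
te_Data collection = (2 + 4·5 + 8)/6 = 30/6 = 5; σ²_Data collection = ((8−2)/6)² = 1.000
te_Data cleaning = (13 + 4·14 + 21)/6 = 90/6 = 15; σ²_Data cleaning = ((21−13)/6)² = 1.778
te_Analysis = (3 + 4·8 + 13)/6 = 48/6 = 8; σ²_Analysis = ((13−3)/6)² = 2.778
te_Draft manuscript = (1 + 4·4 + 7)/6 = 24/6 = 4; σ²_Draft manuscript = ((7−1)/6)² = 1.000

Forward pass:
ES_Protocol design = 0; EF_Protocol design = 8
ES_IRB approval = 0; EF_IRB approval = 6
ES_Recruitment = 0; EF_Recruitment = 6
ES_Instrument calibration = max(EF_Protocol design=8, EF_IRB approval=6) = 8; EF_Instrument calibration = 8+8 = 16
ES_Pilot data = 6; EF_Pilot data = 6+6 = 12
ES_Data collection = max(EF_Protocol design=8, EF_Recruitment=6) = 8; EF_Data collection = 8+5 = 13
ES_Data cleaning = 12; EF_Data cleaning = 12+15 = 27
ES_Analysis = max(EF_Recruitment=6, EF_Instrument calibration=16) = 16; EF_Analysis = 16+8 = 24
ES_Draft manuscript = max(EF_Protocol design=8, EF_Data collection=13, EF_Data cleaning=27, EF_Analysis=24) = 27; EF_Draft manuscript = 27+4 = 31
Expected project duration μ = 31 hours. Critical path: IRB approval → Pilot data → Data cleaning → Draft manuscript.

Variance along critical path = 9.000 + 7.111 + 1.778 + 1.000 = 18.889; σ = 4.346 hours.
D = μ + z·σ = 31 + 1.645·4.346 = 38.1 hours

38.1 hours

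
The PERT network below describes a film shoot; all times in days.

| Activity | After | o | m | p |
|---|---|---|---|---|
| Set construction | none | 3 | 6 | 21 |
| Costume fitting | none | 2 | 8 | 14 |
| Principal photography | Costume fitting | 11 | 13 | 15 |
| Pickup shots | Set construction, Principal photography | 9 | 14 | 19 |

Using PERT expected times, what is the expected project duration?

te_Set construction = (3 + 4·6 + 21)/6 = 48/6 = 8
te_Costume fitting = (2 + 4·8 + 14)/6 = 48/6 = 8
te_Principal photography = (11 + 4·13 + 15)/6 = 78/6 = 13
te_Pickup shots = (9 + 4·14 + 19)/6 = 84/6 = 14

Forward pass:
ES_Set construction = 0; EF_Set construction = 8
ES_Costume fitting = 0; EF_Costume fitting = 8
ES_Principal photography = 8; EF_Principal photography = 8+13 = 21
ES_Pickup shots = max(EF_Set construction=8, EF_Principal photography=21) = 21; EF_Pickup shots = 21+14 = 35
Expected project duration μ = 35 days. Critical path: Costume fitting → Principal photography → Pickup shots.

35 days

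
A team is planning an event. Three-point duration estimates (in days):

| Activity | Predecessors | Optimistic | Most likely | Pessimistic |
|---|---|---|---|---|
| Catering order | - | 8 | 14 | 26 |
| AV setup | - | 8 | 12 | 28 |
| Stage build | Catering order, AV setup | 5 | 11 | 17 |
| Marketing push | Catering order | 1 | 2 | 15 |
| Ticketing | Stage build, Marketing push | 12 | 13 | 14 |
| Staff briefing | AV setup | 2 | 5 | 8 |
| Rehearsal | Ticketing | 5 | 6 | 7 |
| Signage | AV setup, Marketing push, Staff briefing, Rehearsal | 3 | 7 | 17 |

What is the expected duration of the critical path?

te_Catering order = (8 + 4·14 + 26)/6 = 90/6 = 15
te_AV setup = (8 + 4·12 + 28)/6 = 84/6 = 14
te_Stage build = (5 + 4·11 + 17)/6 = 66/6 = 11
te_Marketing push = (1 + 4·2 + 15)/6 = 24/6 = 4
te_Ticketing = (12 + 4·13 + 14)/6 = 78/6 = 13
te_Staff briefing = (2 + 4·5 + 8)/6 = 30/6 = 5
te_Rehearsal = (5 + 4·6 + 7)/6 = 36/6 = 6
te_Signage = (3 + 4·7 + 17)/6 = 48/6 = 8

Forward pass:
ES_Catering order = 0; EF_Catering order = 15
ES_AV setup = 0; EF_AV setup = 14
ES_Stage build = max(EF_Catering order=15, EF_AV setup=14) = 15; EF_Stage build = 15+11 = 26
ES_Marketing push = 15; EF_Marketing push = 15+4 = 19
ES_Ticketing = max(EF_Stage build=26, EF_Marketing push=19) = 26; EF_Ticketing = 26+13 = 39
ES_Staff briefing = 14; EF_Staff briefing = 14+5 = 19
ES_Rehearsal = 39; EF_Rehearsal = 39+6 = 45
ES_Signage = max(EF_AV setup=14, EF_Marketing push=19, EF_Staff briefing=19, EF_Rehearsal=45) = 45; EF_Signage = 45+8 = 53
Expected project duration μ = 53 days. Critical path: Catering order → Stage build → Ticketing → Rehearsal → Signage.

53 days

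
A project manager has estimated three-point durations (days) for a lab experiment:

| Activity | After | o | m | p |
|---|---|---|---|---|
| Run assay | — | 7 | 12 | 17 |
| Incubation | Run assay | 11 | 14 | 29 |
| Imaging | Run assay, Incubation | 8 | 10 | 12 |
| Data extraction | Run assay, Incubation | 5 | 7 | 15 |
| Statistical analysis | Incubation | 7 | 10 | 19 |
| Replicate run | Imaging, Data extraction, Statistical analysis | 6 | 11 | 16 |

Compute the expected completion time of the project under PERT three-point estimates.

50 days

te_Run assay = (7 + 4·12 + 17)/6 = 72/6 = 12
te_Incubation = (11 + 4·14 + 29)/6 = 96/6 = 16
te_Imaging = (8 + 4·10 + 12)/6 = 60/6 = 10
te_Data extraction = (5 + 4·7 + 15)/6 = 48/6 = 8
te_Statistical analysis = (7 + 4·10 + 19)/6 = 66/6 = 11
te_Replicate run = (6 + 4·11 + 16)/6 = 66/6 = 11

Forward pass:
ES_Run assay = 0; EF_Run assay = 12
ES_Incubation = 12; EF_Incubation = 12+16 = 28
ES_Imaging = max(EF_Run assay=12, EF_Incubation=28) = 28; EF_Imaging = 28+10 = 38
ES_Data extraction = max(EF_Run assay=12, EF_Incubation=28) = 28; EF_Data extraction = 28+8 = 36
ES_Statistical analysis = 28; EF_Statistical analysis = 28+11 = 39
ES_Replicate run = max(EF_Imaging=38, EF_Data extraction=36, EF_Statistical analysis=39) = 39; EF_Replicate run = 39+11 = 50
Expected project duration μ = 50 days. Critical path: Run assay → Incubation → Statistical analysis → Replicate run.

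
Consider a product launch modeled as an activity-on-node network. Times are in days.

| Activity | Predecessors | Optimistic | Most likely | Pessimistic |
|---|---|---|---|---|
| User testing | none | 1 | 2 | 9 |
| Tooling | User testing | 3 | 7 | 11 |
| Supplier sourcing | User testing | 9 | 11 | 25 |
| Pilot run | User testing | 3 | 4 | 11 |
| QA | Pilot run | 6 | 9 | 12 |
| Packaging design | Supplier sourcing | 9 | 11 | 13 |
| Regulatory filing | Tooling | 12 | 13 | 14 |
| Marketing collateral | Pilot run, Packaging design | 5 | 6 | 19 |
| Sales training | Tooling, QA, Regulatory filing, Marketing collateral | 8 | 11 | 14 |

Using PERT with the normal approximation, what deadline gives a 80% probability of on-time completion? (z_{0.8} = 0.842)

te_User testing = (1 + 4·2 + 9)/6 = 18/6 = 3; σ²_User testing = ((9−1)/6)² = 1.778
te_Tooling = (3 + 4·7 + 11)/6 = 42/6 = 7; σ²_Tooling = ((11−3)/6)² = 1.778
te_Supplier sourcing = (9 + 4·11 + 25)/6 = 78/6 = 13; σ²_Supplier sourcing = ((25−9)/6)² = 7.111
te_Pilot run = (3 + 4·4 + 11)/6 = 30/6 = 5; σ²_Pilot run = ((11−3)/6)² = 1.778
te_QA = (6 + 4·9 + 12)/6 = 54/6 = 9; σ²_QA = ((12−6)/6)² = 1.000
te_Packaging design = (9 + 4·11 + 13)/6 = 66/6 = 11; σ²_Packaging design = ((13−9)/6)² = 0.444
te_Regulatory filing = (12 + 4·13 + 14)/6 = 78/6 = 13; σ²_Regulatory filing = ((14−12)/6)² = 0.111
te_Marketing collateral = (5 + 4·6 + 19)/6 = 48/6 = 8; σ²_Marketing collateral = ((19−5)/6)² = 5.444
te_Sales training = (8 + 4·11 + 14)/6 = 66/6 = 11; σ²_Sales training = ((14−8)/6)² = 1.000

Forward pass:
ES_User testing = 0; EF_User testing = 3
ES_Tooling = 3; EF_Tooling = 3+7 = 10
ES_Supplier sourcing = 3; EF_Supplier sourcing = 3+13 = 16
ES_Pilot run = 3; EF_Pilot run = 3+5 = 8
ES_QA = 8; EF_QA = 8+9 = 17
ES_Packaging design = 16; EF_Packaging design = 16+11 = 27
ES_Regulatory filing = 10; EF_Regulatory filing = 10+13 = 23
ES_Marketing collateral = max(EF_Pilot run=8, EF_Packaging design=27) = 27; EF_Marketing collateral = 27+8 = 35
ES_Sales training = max(EF_Tooling=10, EF_QA=17, EF_Regulatory filing=23, EF_Marketing collateral=35) = 35; EF_Sales training = 35+11 = 46
Expected project duration μ = 46 days. Critical path: User testing → Supplier sourcing → Packaging design → Marketing collateral → Sales training.

Variance along critical path = 1.778 + 7.111 + 0.444 + 5.444 + 1.000 = 15.778; σ = 3.972 days.
D = μ + z·σ = 46 + 0.842·3.972 = 49.3 days

49.3 days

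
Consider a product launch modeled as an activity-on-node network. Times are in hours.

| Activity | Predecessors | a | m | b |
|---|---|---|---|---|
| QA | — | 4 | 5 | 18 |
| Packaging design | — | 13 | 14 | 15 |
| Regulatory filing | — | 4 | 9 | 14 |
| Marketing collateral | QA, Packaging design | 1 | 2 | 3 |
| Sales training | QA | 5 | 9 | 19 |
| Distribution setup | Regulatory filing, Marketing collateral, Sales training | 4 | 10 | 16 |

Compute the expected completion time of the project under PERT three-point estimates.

27 hours

te_QA = (4 + 4·5 + 18)/6 = 42/6 = 7
te_Packaging design = (13 + 4·14 + 15)/6 = 84/6 = 14
te_Regulatory filing = (4 + 4·9 + 14)/6 = 54/6 = 9
te_Marketing collateral = (1 + 4·2 + 3)/6 = 12/6 = 2
te_Sales training = (5 + 4·9 + 19)/6 = 60/6 = 10
te_Distribution setup = (4 + 4·10 + 16)/6 = 60/6 = 10

Forward pass:
ES_QA = 0; EF_QA = 7
ES_Packaging design = 0; EF_Packaging design = 14
ES_Regulatory filing = 0; EF_Regulatory filing = 9
ES_Marketing collateral = max(EF_QA=7, EF_Packaging design=14) = 14; EF_Marketing collateral = 14+2 = 16
ES_Sales training = 7; EF_Sales training = 7+10 = 17
ES_Distribution setup = max(EF_Regulatory filing=9, EF_Marketing collateral=16, EF_Sales training=17) = 17; EF_Distribution setup = 17+10 = 27
Expected project duration μ = 27 hours. Critical path: QA → Sales training → Distribution setup.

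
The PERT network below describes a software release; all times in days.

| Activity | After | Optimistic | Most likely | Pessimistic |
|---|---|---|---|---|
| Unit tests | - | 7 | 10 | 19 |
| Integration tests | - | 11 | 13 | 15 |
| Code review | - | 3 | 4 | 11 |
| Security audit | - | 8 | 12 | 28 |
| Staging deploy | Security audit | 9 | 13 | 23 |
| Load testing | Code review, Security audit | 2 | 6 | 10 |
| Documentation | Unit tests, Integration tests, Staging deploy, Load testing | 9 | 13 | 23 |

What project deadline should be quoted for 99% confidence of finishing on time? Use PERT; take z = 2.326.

52.9 days

te_Unit tests = (7 + 4·10 + 19)/6 = 66/6 = 11; σ²_Unit tests = ((19−7)/6)² = 4.000
te_Integration tests = (11 + 4·13 + 15)/6 = 78/6 = 13; σ²_Integration tests = ((15−11)/6)² = 0.444
te_Code review = (3 + 4·4 + 11)/6 = 30/6 = 5; σ²_Code review = ((11−3)/6)² = 1.778
te_Security audit = (8 + 4·12 + 28)/6 = 84/6 = 14; σ²_Security audit = ((28−8)/6)² = 11.111
te_Staging deploy = (9 + 4·13 + 23)/6 = 84/6 = 14; σ²_Staging deploy = ((23−9)/6)² = 5.444
te_Load testing = (2 + 4·6 + 10)/6 = 36/6 = 6; σ²_Load testing = ((10−2)/6)² = 1.778
te_Documentation = (9 + 4·13 + 23)/6 = 84/6 = 14; σ²_Documentation = ((23−9)/6)² = 5.444

Forward pass:
ES_Unit tests = 0; EF_Unit tests = 11
ES_Integration tests = 0; EF_Integration tests = 13
ES_Code review = 0; EF_Code review = 5
ES_Security audit = 0; EF_Security audit = 14
ES_Staging deploy = 14; EF_Staging deploy = 14+14 = 28
ES_Load testing = max(EF_Code review=5, EF_Security audit=14) = 14; EF_Load testing = 14+6 = 20
ES_Documentation = max(EF_Unit tests=11, EF_Integration tests=13, EF_Staging deploy=28, EF_Load testing=20) = 28; EF_Documentation = 28+14 = 42
Expected project duration μ = 42 days. Critical path: Security audit → Staging deploy → Documentation.

Variance along critical path = 11.111 + 5.444 + 5.444 = 22.000; σ = 4.690 days.
D = μ + z·σ = 42 + 2.326·4.690 = 52.9 days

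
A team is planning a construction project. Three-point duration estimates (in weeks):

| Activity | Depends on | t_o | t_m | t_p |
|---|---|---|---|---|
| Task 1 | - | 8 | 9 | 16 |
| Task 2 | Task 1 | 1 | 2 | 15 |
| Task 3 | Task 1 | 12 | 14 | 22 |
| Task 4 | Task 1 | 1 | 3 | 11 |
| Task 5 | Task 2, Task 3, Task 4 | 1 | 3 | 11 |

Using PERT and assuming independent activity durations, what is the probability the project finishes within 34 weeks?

te_Task 1 = (8 + 4·9 + 16)/6 = 60/6 = 10; σ²_Task 1 = ((16−8)/6)² = 1.778
te_Task 2 = (1 + 4·2 + 15)/6 = 24/6 = 4; σ²_Task 2 = ((15−1)/6)² = 5.444
te_Task 3 = (12 + 4·14 + 22)/6 = 90/6 = 15; σ²_Task 3 = ((22−12)/6)² = 2.778
te_Task 4 = (1 + 4·3 + 11)/6 = 24/6 = 4; σ²_Task 4 = ((11−1)/6)² = 2.778
te_Task 5 = (1 + 4·3 + 11)/6 = 24/6 = 4; σ²_Task 5 = ((11−1)/6)² = 2.778

Forward pass:
ES_Task 1 = 0; EF_Task 1 = 10
ES_Task 2 = 10; EF_Task 2 = 10+4 = 14
ES_Task 3 = 10; EF_Task 3 = 10+15 = 25
ES_Task 4 = 10; EF_Task 4 = 10+4 = 14
ES_Task 5 = max(EF_Task 2=14, EF_Task 3=25, EF_Task 4=14) = 25; EF_Task 5 = 25+4 = 29
Expected project duration μ = 29 weeks. Critical path: Task 1 → Task 3 → Task 5.

Variance along critical path = 1.778 + 2.778 + 2.778 = 7.333; σ = √7.333 = 2.708 weeks.
Z = (34 − 29) / 2.708 = 1.846
P(T ≤ 34) = Φ(1.846) ≈ 0.968

0.968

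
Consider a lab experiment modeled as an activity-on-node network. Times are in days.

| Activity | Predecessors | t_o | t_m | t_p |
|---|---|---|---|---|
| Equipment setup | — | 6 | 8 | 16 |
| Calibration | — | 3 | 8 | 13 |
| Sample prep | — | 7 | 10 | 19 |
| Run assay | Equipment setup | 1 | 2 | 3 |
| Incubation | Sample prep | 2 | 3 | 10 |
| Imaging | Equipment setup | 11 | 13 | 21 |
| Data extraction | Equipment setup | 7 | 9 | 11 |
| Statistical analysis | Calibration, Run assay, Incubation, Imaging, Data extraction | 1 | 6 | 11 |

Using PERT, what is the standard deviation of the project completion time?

2.89 days

te_Equipment setup = (6 + 4·8 + 16)/6 = 54/6 = 9; σ²_Equipment setup = ((16−6)/6)² = 2.778
te_Calibration = (3 + 4·8 + 13)/6 = 48/6 = 8; σ²_Calibration = ((13−3)/6)² = 2.778
te_Sample prep = (7 + 4·10 + 19)/6 = 66/6 = 11; σ²_Sample prep = ((19−7)/6)² = 4.000
te_Run assay = (1 + 4·2 + 3)/6 = 12/6 = 2; σ²_Run assay = ((3−1)/6)² = 0.111
te_Incubation = (2 + 4·3 + 10)/6 = 24/6 = 4; σ²_Incubation = ((10−2)/6)² = 1.778
te_Imaging = (11 + 4·13 + 21)/6 = 84/6 = 14; σ²_Imaging = ((21−11)/6)² = 2.778
te_Data extraction = (7 + 4·9 + 11)/6 = 54/6 = 9; σ²_Data extraction = ((11−7)/6)² = 0.444
te_Statistical analysis = (1 + 4·6 + 11)/6 = 36/6 = 6; σ²_Statistical analysis = ((11−1)/6)² = 2.778

Forward pass:
ES_Equipment setup = 0; EF_Equipment setup = 9
ES_Calibration = 0; EF_Calibration = 8
ES_Sample prep = 0; EF_Sample prep = 11
ES_Run assay = 9; EF_Run assay = 9+2 = 11
ES_Incubation = 11; EF_Incubation = 11+4 = 15
ES_Imaging = 9; EF_Imaging = 9+14 = 23
ES_Data extraction = 9; EF_Data extraction = 9+9 = 18
ES_Statistical analysis = max(EF_Calibration=8, EF_Run assay=11, EF_Incubation=15, EF_Imaging=23, EF_Data extraction=18) = 23; EF_Statistical analysis = 23+6 = 29
Expected project duration μ = 29 days. Critical path: Equipment setup → Imaging → Statistical analysis.

Variance along critical path = 2.778 + 2.778 + 2.778 = 8.333
σ = √8.333 = 2.887 days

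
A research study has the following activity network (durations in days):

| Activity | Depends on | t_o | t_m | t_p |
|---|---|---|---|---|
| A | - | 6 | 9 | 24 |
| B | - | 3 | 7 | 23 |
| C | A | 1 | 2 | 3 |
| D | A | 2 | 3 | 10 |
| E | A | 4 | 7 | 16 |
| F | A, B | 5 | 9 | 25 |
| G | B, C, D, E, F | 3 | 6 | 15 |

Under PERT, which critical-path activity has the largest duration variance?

te_A = (6 + 4·9 + 24)/6 = 66/6 = 11; σ²_A = ((24−6)/6)² = 9.000
te_B = (3 + 4·7 + 23)/6 = 54/6 = 9; σ²_B = ((23−3)/6)² = 11.111
te_C = (1 + 4·2 + 3)/6 = 12/6 = 2; σ²_C = ((3−1)/6)² = 0.111
te_D = (2 + 4·3 + 10)/6 = 24/6 = 4; σ²_D = ((10−2)/6)² = 1.778
te_E = (4 + 4·7 + 16)/6 = 48/6 = 8; σ²_E = ((16−4)/6)² = 4.000
te_F = (5 + 4·9 + 25)/6 = 66/6 = 11; σ²_F = ((25−5)/6)² = 11.111
te_G = (3 + 4·6 + 15)/6 = 42/6 = 7; σ²_G = ((15−3)/6)² = 4.000

Forward pass:
ES_A = 0; EF_A = 11
ES_B = 0; EF_B = 9
ES_C = 11; EF_C = 11+2 = 13
ES_D = 11; EF_D = 11+4 = 15
ES_E = 11; EF_E = 11+8 = 19
ES_F = max(EF_A=11, EF_B=9) = 11; EF_F = 11+11 = 22
ES_G = max(EF_B=9, EF_C=13, EF_D=15, EF_E=19, EF_F=22) = 22; EF_G = 22+7 = 29
Expected project duration μ = 29 days. Critical path: A → F → G.

Variances on critical path: σ²_A=9.000, σ²_F=11.111, σ²_G=4.000.
Largest is σ²_F = 11.111.

F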